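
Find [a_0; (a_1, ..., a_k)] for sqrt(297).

[17; (4, 3, 1, 1, 2, 1, 1, 3, 4, 34)]

Write x_i = (sqrt(297) + m_i)/d_i with (m_0, d_0) = (0, 1). a_0 = floor(sqrt(297)) = 17, since 17^2 = 289 <= 297 < 324 = 18^2.
Iterate m_{i+1} = d_i*a_i - m_i, d_{i+1} = (297 - m_{i+1}^2)/d_i, a_{i+1} = floor((a_0 + m_{i+1})/d_{i+1}):
  m_1 = 1*17 - 0 = 17, d_1 = (297 - 17^2)/1 = 8/1 = 8, a_1 = floor((17 + 17)/8) = 4.
  m_2 = 8*4 - 17 = 15, d_2 = (297 - 15^2)/8 = 72/8 = 9, a_2 = floor((17 + 15)/9) = 3.
  m_3 = 9*3 - 15 = 12, d_3 = (297 - 12^2)/9 = 153/9 = 17, a_3 = floor((17 + 12)/17) = 1.
  m_4 = 17*1 - 12 = 5, d_4 = (297 - 5^2)/17 = 272/17 = 16, a_4 = floor((17 + 5)/16) = 1.
  m_5 = 16*1 - 5 = 11, d_5 = (297 - 11^2)/16 = 176/16 = 11, a_5 = floor((17 + 11)/11) = 2.
  m_6 = 11*2 - 11 = 11, d_6 = (297 - 11^2)/11 = 176/11 = 16, a_6 = floor((17 + 11)/16) = 1.
  m_7 = 16*1 - 11 = 5, d_7 = (297 - 5^2)/16 = 272/16 = 17, a_7 = floor((17 + 5)/17) = 1.
  m_8 = 17*1 - 5 = 12, d_8 = (297 - 12^2)/17 = 153/17 = 9, a_8 = floor((17 + 12)/9) = 3.
  m_9 = 9*3 - 12 = 15, d_9 = (297 - 15^2)/9 = 72/9 = 8, a_9 = floor((17 + 15)/8) = 4.
  m_10 = 8*4 - 15 = 17, d_10 = (297 - 17^2)/8 = 8/8 = 1, a_10 = floor((17 + 17)/1) = 34.
  m_11 = 1*34 - 17 = 17, d_11 = (297 - 17^2)/1 = 8/1 = 8: (m_11, d_11) = (m_1, d_1) = (17, 8), so from here the quotients repeat a_1, ..., a_10; the period length is 10.
Hence the expansion of sqrt(297) is a_0 = 17 followed by the repeating block 4, 3, 1, 1, 2, 1, 1, 3, 4, 34 (period 10).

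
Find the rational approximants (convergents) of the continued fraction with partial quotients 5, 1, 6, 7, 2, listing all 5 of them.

5/1, 6/1, 41/7, 293/50, 627/107

Using the convergent recurrence p_i = a_i*p_{i-1} + p_{i-2}, q_i = a_i*q_{i-1} + q_{i-2} with p_{-2}=0, p_{-1}=1, q_{-2}=1, q_{-1}=0:
  i=0: a_0=5, p_0 = 5*1 + 0 = 5, q_0 = 5*0 + 1 = 1.
  i=1: a_1=1, p_1 = 1*5 + 1 = 6, q_1 = 1*1 + 0 = 1.
  i=2: a_2=6, p_2 = 6*6 + 5 = 41, q_2 = 6*1 + 1 = 7.
  i=3: a_3=7, p_3 = 7*41 + 6 = 293, q_3 = 7*7 + 1 = 50.
  i=4: a_4=2, p_4 = 2*293 + 41 = 627, q_4 = 2*50 + 7 = 107.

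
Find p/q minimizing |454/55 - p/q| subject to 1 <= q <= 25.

Expand x = 454/55 as a continued fraction with the Euclidean algorithm:
  454 = 8*55 + 14, so a_0 = 8.
  55 = 3*14 + 13, so a_1 = 3.
  14 = 1*13 + 1, so a_2 = 1.
  13 = 13*1 + 0, so a_3 = 13.
so x = [8; 3, 1, 13].
Convergents (p_i = a_i*p_{i-1} + p_{i-2}, q_i = a_i*q_{i-1} + q_{i-2} with p_{-2}=0, p_{-1}=1, q_{-2}=1, q_{-1}=0), until the denominator exceeds 25:
  i=0: a_0=8, p_0 = 8*1 + 0 = 8, q_0 = 8*0 + 1 = 1.
  i=1: a_1=3, p_1 = 3*8 + 1 = 25, q_1 = 3*1 + 0 = 3.
  i=2: a_2=1, p_2 = 1*25 + 8 = 33, q_2 = 1*3 + 1 = 4.
  i=3: a_3=13, p_3 = 13*33 + 25 = 454, q_3 = 13*4 + 3 = 55.
q_3 = 55 > 25, so the last convergent with denominator <= 25 is p_2/q_2 = 33/4.
The closest fraction with denominator <= 25 is either p_2/q_2 or the intermediate fraction (k*p_2 + p_1)/(k*q_2 + q_1) with the largest k >= 1 whose denominator stays <= 25; these approach x as k grows, and every other convergent or intermediate fraction in range is farther away.
Largest k: floor((25 - q_1)/q_2) = floor((25 - 3)/4) = 5.
That gives (5*33 + 25)/(5*4 + 3) = 190/23.
Compare the errors: |x - 33/4| = |454*4 - 33*55|/(55*4) = 1/220, and |x - 190/23| = |454*23 - 190*55|/(55*23) = 8/1265.
Cross-multiplying, 1*1265 = 1265 < 1760 = 8*220, so 1/220 is smaller: the convergent 33/4 is closer to x than 190/23.

33/4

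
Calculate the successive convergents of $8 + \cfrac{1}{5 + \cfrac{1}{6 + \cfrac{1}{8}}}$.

8/1, 41/5, 254/31, 2073/253

Using the convergent recurrence p_i = a_i*p_{i-1} + p_{i-2}, q_i = a_i*q_{i-1} + q_{i-2} with p_{-2}=0, p_{-1}=1, q_{-2}=1, q_{-1}=0:
  i=0: a_0=8, p_0 = 8*1 + 0 = 8, q_0 = 8*0 + 1 = 1.
  i=1: a_1=5, p_1 = 5*8 + 1 = 41, q_1 = 5*1 + 0 = 5.
  i=2: a_2=6, p_2 = 6*41 + 8 = 254, q_2 = 6*5 + 1 = 31.
  i=3: a_3=8, p_3 = 8*254 + 41 = 2073, q_3 = 8*31 + 5 = 253.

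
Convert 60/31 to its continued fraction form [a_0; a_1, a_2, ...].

Run the Euclidean algorithm on 60 and 31; the successive quotients are the partial quotients a_0, a_1, ... (each step inverts the fractional part left over by the previous one):
  60 = 1*31 + 29, so a_0 = 1.
  31 = 1*29 + 2, so a_1 = 1.
  29 = 14*2 + 1, so a_2 = 14.
  2 = 2*1 + 0, so a_3 = 2.
The remainder reaches 0 after 4 divisions, so the expansion has 4 partial quotients, read off in order.

[1; 1, 14, 2]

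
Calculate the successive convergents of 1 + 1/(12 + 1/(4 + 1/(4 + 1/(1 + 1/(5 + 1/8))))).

Using the convergent recurrence p_i = a_i*p_{i-1} + p_{i-2}, q_i = a_i*q_{i-1} + q_{i-2} with p_{-2}=0, p_{-1}=1, q_{-2}=1, q_{-1}=0:
  i=0: a_0=1, p_0 = 1*1 + 0 = 1, q_0 = 1*0 + 1 = 1.
  i=1: a_1=12, p_1 = 12*1 + 1 = 13, q_1 = 12*1 + 0 = 12.
  i=2: a_2=4, p_2 = 4*13 + 1 = 53, q_2 = 4*12 + 1 = 49.
  i=3: a_3=4, p_3 = 4*53 + 13 = 225, q_3 = 4*49 + 12 = 208.
  i=4: a_4=1, p_4 = 1*225 + 53 = 278, q_4 = 1*208 + 49 = 257.
  i=5: a_5=5, p_5 = 5*278 + 225 = 1615, q_5 = 5*257 + 208 = 1493.
  i=6: a_6=8, p_6 = 8*1615 + 278 = 13198, q_6 = 8*1493 + 257 = 12201.

1/1, 13/12, 53/49, 225/208, 278/257, 1615/1493, 13198/12201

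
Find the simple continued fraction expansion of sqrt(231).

[15; (5, 30)]

Write x_i = (sqrt(231) + m_i)/d_i with (m_0, d_0) = (0, 1). a_0 = floor(sqrt(231)) = 15, since 15^2 = 225 <= 231 < 256 = 16^2.
Iterate m_{i+1} = d_i*a_i - m_i, d_{i+1} = (231 - m_{i+1}^2)/d_i, a_{i+1} = floor((a_0 + m_{i+1})/d_{i+1}):
  m_1 = 1*15 - 0 = 15, d_1 = (231 - 15^2)/1 = 6/1 = 6, a_1 = floor((15 + 15)/6) = 5.
  m_2 = 6*5 - 15 = 15, d_2 = (231 - 15^2)/6 = 6/6 = 1, a_2 = floor((15 + 15)/1) = 30.
  m_3 = 1*30 - 15 = 15, d_3 = (231 - 15^2)/1 = 6/1 = 6: (m_3, d_3) = (m_1, d_1) = (15, 6), so from here the quotients repeat a_1, a_2; the period length is 2.
Hence the expansion of sqrt(231) is a_0 = 15 followed by the repeating block 5, 30 (period 2).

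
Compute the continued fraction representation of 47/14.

Run the Euclidean algorithm on 47 and 14; the successive quotients are the partial quotients a_0, a_1, ... (each step inverts the fractional part left over by the previous one):
  47 = 3*14 + 5, so a_0 = 3.
  14 = 2*5 + 4, so a_1 = 2.
  5 = 1*4 + 1, so a_2 = 1.
  4 = 4*1 + 0, so a_3 = 4.
The remainder reaches 0 after 4 divisions, so the expansion has 4 partial quotients, read off in order.

[3; 2, 1, 4]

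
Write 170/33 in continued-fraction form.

[5; 6, 1, 1, 2]

Run the Euclidean algorithm on 170 and 33; the successive quotients are the partial quotients a_0, a_1, ... (each step inverts the fractional part left over by the previous one):
  170 = 5*33 + 5, so a_0 = 5.
  33 = 6*5 + 3, so a_1 = 6.
  5 = 1*3 + 2, so a_2 = 1.
  3 = 1*2 + 1, so a_3 = 1.
  2 = 2*1 + 0, so a_4 = 2.
The remainder reaches 0 after 5 divisions, so the expansion has 5 partial quotients, read off in order.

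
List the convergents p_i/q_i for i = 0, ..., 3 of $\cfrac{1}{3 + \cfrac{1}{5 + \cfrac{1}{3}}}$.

Using the convergent recurrence p_i = a_i*p_{i-1} + p_{i-2}, q_i = a_i*q_{i-1} + q_{i-2} with p_{-2}=0, p_{-1}=1, q_{-2}=1, q_{-1}=0:
  i=0: a_0=0, p_0 = 0*1 + 0 = 0, q_0 = 0*0 + 1 = 1.
  i=1: a_1=3, p_1 = 3*0 + 1 = 1, q_1 = 3*1 + 0 = 3.
  i=2: a_2=5, p_2 = 5*1 + 0 = 5, q_2 = 5*3 + 1 = 16.
  i=3: a_3=3, p_3 = 3*5 + 1 = 16, q_3 = 3*16 + 3 = 51.

0/1, 1/3, 5/16, 16/51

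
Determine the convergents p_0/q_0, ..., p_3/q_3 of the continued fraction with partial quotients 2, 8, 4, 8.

2/1, 17/8, 70/33, 577/272

Using the convergent recurrence p_i = a_i*p_{i-1} + p_{i-2}, q_i = a_i*q_{i-1} + q_{i-2} with p_{-2}=0, p_{-1}=1, q_{-2}=1, q_{-1}=0:
  i=0: a_0=2, p_0 = 2*1 + 0 = 2, q_0 = 2*0 + 1 = 1.
  i=1: a_1=8, p_1 = 8*2 + 1 = 17, q_1 = 8*1 + 0 = 8.
  i=2: a_2=4, p_2 = 4*17 + 2 = 70, q_2 = 4*8 + 1 = 33.
  i=3: a_3=8, p_3 = 8*70 + 17 = 577, q_3 = 8*33 + 8 = 272.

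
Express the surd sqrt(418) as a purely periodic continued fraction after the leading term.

Write x_i = (sqrt(418) + m_i)/d_i with (m_0, d_0) = (0, 1). a_0 = floor(sqrt(418)) = 20, since 20^2 = 400 <= 418 < 441 = 21^2.
Iterate m_{i+1} = d_i*a_i - m_i, d_{i+1} = (418 - m_{i+1}^2)/d_i, a_{i+1} = floor((a_0 + m_{i+1})/d_{i+1}):
  m_1 = 1*20 - 0 = 20, d_1 = (418 - 20^2)/1 = 18/1 = 18, a_1 = floor((20 + 20)/18) = 2.
  m_2 = 18*2 - 20 = 16, d_2 = (418 - 16^2)/18 = 162/18 = 9, a_2 = floor((20 + 16)/9) = 4.
  m_3 = 9*4 - 16 = 20, d_3 = (418 - 20^2)/9 = 18/9 = 2, a_3 = floor((20 + 20)/2) = 20.
  m_4 = 2*20 - 20 = 20, d_4 = (418 - 20^2)/2 = 18/2 = 9, a_4 = floor((20 + 20)/9) = 4.
  m_5 = 9*4 - 20 = 16, d_5 = (418 - 16^2)/9 = 162/9 = 18, a_5 = floor((20 + 16)/18) = 2.
  m_6 = 18*2 - 16 = 20, d_6 = (418 - 20^2)/18 = 18/18 = 1, a_6 = floor((20 + 20)/1) = 40.
  m_7 = 1*40 - 20 = 20, d_7 = (418 - 20^2)/1 = 18/1 = 18: (m_7, d_7) = (m_1, d_1) = (20, 18), so from here the quotients repeat a_1, ..., a_6; the period length is 6.
Hence the expansion of sqrt(418) is a_0 = 20 followed by the repeating block 2, 4, 20, 4, 2, 40 (period 6).

[20; (2, 4, 20, 4, 2, 40)]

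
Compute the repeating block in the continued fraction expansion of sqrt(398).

Write x_i = (sqrt(398) + m_i)/d_i with (m_0, d_0) = (0, 1). a_0 = floor(sqrt(398)) = 19, since 19^2 = 361 <= 398 < 400 = 20^2.
Iterate m_{i+1} = d_i*a_i - m_i, d_{i+1} = (398 - m_{i+1}^2)/d_i, a_{i+1} = floor((a_0 + m_{i+1})/d_{i+1}):
  m_1 = 1*19 - 0 = 19, d_1 = (398 - 19^2)/1 = 37/1 = 37, a_1 = floor((19 + 19)/37) = 1.
  m_2 = 37*1 - 19 = 18, d_2 = (398 - 18^2)/37 = 74/37 = 2, a_2 = floor((19 + 18)/2) = 18.
  m_3 = 2*18 - 18 = 18, d_3 = (398 - 18^2)/2 = 74/2 = 37, a_3 = floor((19 + 18)/37) = 1.
  m_4 = 37*1 - 18 = 19, d_4 = (398 - 19^2)/37 = 37/37 = 1, a_4 = floor((19 + 19)/1) = 38.
  m_5 = 1*38 - 19 = 19, d_5 = (398 - 19^2)/1 = 37/1 = 37: (m_5, d_5) = (m_1, d_1) = (19, 37), so from here the quotients repeat a_1, ..., a_4; the period length is 4.
Hence the expansion of sqrt(398) is a_0 = 19 followed by the repeating block 1, 18, 1, 38 (period 4).

[19; (1, 18, 1, 38)]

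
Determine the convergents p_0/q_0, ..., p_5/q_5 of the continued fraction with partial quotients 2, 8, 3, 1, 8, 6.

2/1, 17/8, 53/25, 70/33, 613/289, 3748/1767

Using the convergent recurrence p_i = a_i*p_{i-1} + p_{i-2}, q_i = a_i*q_{i-1} + q_{i-2} with p_{-2}=0, p_{-1}=1, q_{-2}=1, q_{-1}=0:
  i=0: a_0=2, p_0 = 2*1 + 0 = 2, q_0 = 2*0 + 1 = 1.
  i=1: a_1=8, p_1 = 8*2 + 1 = 17, q_1 = 8*1 + 0 = 8.
  i=2: a_2=3, p_2 = 3*17 + 2 = 53, q_2 = 3*8 + 1 = 25.
  i=3: a_3=1, p_3 = 1*53 + 17 = 70, q_3 = 1*25 + 8 = 33.
  i=4: a_4=8, p_4 = 8*70 + 53 = 613, q_4 = 8*33 + 25 = 289.
  i=5: a_5=6, p_5 = 6*613 + 70 = 3748, q_5 = 6*289 + 33 = 1767.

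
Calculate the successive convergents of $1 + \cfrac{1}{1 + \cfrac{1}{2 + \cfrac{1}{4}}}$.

Using the convergent recurrence p_i = a_i*p_{i-1} + p_{i-2}, q_i = a_i*q_{i-1} + q_{i-2} with p_{-2}=0, p_{-1}=1, q_{-2}=1, q_{-1}=0:
  i=0: a_0=1, p_0 = 1*1 + 0 = 1, q_0 = 1*0 + 1 = 1.
  i=1: a_1=1, p_1 = 1*1 + 1 = 2, q_1 = 1*1 + 0 = 1.
  i=2: a_2=2, p_2 = 2*2 + 1 = 5, q_2 = 2*1 + 1 = 3.
  i=3: a_3=4, p_3 = 4*5 + 2 = 22, q_3 = 4*3 + 1 = 13.

1/1, 2/1, 5/3, 22/13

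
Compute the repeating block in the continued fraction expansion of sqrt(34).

Write x_i = (sqrt(34) + m_i)/d_i with (m_0, d_0) = (0, 1). a_0 = floor(sqrt(34)) = 5, since 5^2 = 25 <= 34 < 36 = 6^2.
Iterate m_{i+1} = d_i*a_i - m_i, d_{i+1} = (34 - m_{i+1}^2)/d_i, a_{i+1} = floor((a_0 + m_{i+1})/d_{i+1}):
  m_1 = 1*5 - 0 = 5, d_1 = (34 - 5^2)/1 = 9/1 = 9, a_1 = floor((5 + 5)/9) = 1.
  m_2 = 9*1 - 5 = 4, d_2 = (34 - 4^2)/9 = 18/9 = 2, a_2 = floor((5 + 4)/2) = 4.
  m_3 = 2*4 - 4 = 4, d_3 = (34 - 4^2)/2 = 18/2 = 9, a_3 = floor((5 + 4)/9) = 1.
  m_4 = 9*1 - 4 = 5, d_4 = (34 - 5^2)/9 = 9/9 = 1, a_4 = floor((5 + 5)/1) = 10.
  m_5 = 1*10 - 5 = 5, d_5 = (34 - 5^2)/1 = 9/1 = 9: (m_5, d_5) = (m_1, d_1) = (5, 9), so from here the quotients repeat a_1, ..., a_4; the period length is 4.
Hence the expansion of sqrt(34) is a_0 = 5 followed by the repeating block 1, 4, 1, 10 (period 4).

[5; (1, 4, 1, 10)]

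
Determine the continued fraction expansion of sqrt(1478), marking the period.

[38; (2, 4, 38, 4, 2, 76)]

Write x_i = (sqrt(1478) + m_i)/d_i with (m_0, d_0) = (0, 1). a_0 = floor(sqrt(1478)) = 38, since 38^2 = 1444 <= 1478 < 1521 = 39^2.
Iterate m_{i+1} = d_i*a_i - m_i, d_{i+1} = (1478 - m_{i+1}^2)/d_i, a_{i+1} = floor((a_0 + m_{i+1})/d_{i+1}):
  m_1 = 1*38 - 0 = 38, d_1 = (1478 - 38^2)/1 = 34/1 = 34, a_1 = floor((38 + 38)/34) = 2.
  m_2 = 34*2 - 38 = 30, d_2 = (1478 - 30^2)/34 = 578/34 = 17, a_2 = floor((38 + 30)/17) = 4.
  m_3 = 17*4 - 30 = 38, d_3 = (1478 - 38^2)/17 = 34/17 = 2, a_3 = floor((38 + 38)/2) = 38.
  m_4 = 2*38 - 38 = 38, d_4 = (1478 - 38^2)/2 = 34/2 = 17, a_4 = floor((38 + 38)/17) = 4.
  m_5 = 17*4 - 38 = 30, d_5 = (1478 - 30^2)/17 = 578/17 = 34, a_5 = floor((38 + 30)/34) = 2.
  m_6 = 34*2 - 30 = 38, d_6 = (1478 - 38^2)/34 = 34/34 = 1, a_6 = floor((38 + 38)/1) = 76.
  m_7 = 1*76 - 38 = 38, d_7 = (1478 - 38^2)/1 = 34/1 = 34: (m_7, d_7) = (m_1, d_1) = (38, 34), so from here the quotients repeat a_1, ..., a_6; the period length is 6.
Hence the expansion of sqrt(1478) is a_0 = 38 followed by the repeating block 2, 4, 38, 4, 2, 76 (period 6).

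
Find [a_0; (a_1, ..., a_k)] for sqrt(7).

Write x_i = (sqrt(7) + m_i)/d_i with (m_0, d_0) = (0, 1). a_0 = floor(sqrt(7)) = 2, since 2^2 = 4 <= 7 < 9 = 3^2.
Iterate m_{i+1} = d_i*a_i - m_i, d_{i+1} = (7 - m_{i+1}^2)/d_i, a_{i+1} = floor((a_0 + m_{i+1})/d_{i+1}):
  m_1 = 1*2 - 0 = 2, d_1 = (7 - 2^2)/1 = 3/1 = 3, a_1 = floor((2 + 2)/3) = 1.
  m_2 = 3*1 - 2 = 1, d_2 = (7 - 1^2)/3 = 6/3 = 2, a_2 = floor((2 + 1)/2) = 1.
  m_3 = 2*1 - 1 = 1, d_3 = (7 - 1^2)/2 = 6/2 = 3, a_3 = floor((2 + 1)/3) = 1.
  m_4 = 3*1 - 1 = 2, d_4 = (7 - 2^2)/3 = 3/3 = 1, a_4 = floor((2 + 2)/1) = 4.
  m_5 = 1*4 - 2 = 2, d_5 = (7 - 2^2)/1 = 3/1 = 3: (m_5, d_5) = (m_1, d_1) = (2, 3), so from here the quotients repeat a_1, ..., a_4; the period length is 4.
Hence the expansion of sqrt(7) is a_0 = 2 followed by the repeating block 1, 1, 1, 4 (period 4).

[2; (1, 1, 1, 4)]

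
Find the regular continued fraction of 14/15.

Run the Euclidean algorithm on 14 and 15; the successive quotients are the partial quotients a_0, a_1, ... (each step inverts the fractional part left over by the previous one):
  14 = 0*15 + 14, so a_0 = 0.
  15 = 1*14 + 1, so a_1 = 1.
  14 = 14*1 + 0, so a_2 = 14.
The remainder reaches 0 after 3 divisions, so the expansion has 3 partial quotients, read off in order.

[0; 1, 14]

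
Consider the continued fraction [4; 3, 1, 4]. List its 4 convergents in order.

Using the convergent recurrence p_i = a_i*p_{i-1} + p_{i-2}, q_i = a_i*q_{i-1} + q_{i-2} with p_{-2}=0, p_{-1}=1, q_{-2}=1, q_{-1}=0:
  i=0: a_0=4, p_0 = 4*1 + 0 = 4, q_0 = 4*0 + 1 = 1.
  i=1: a_1=3, p_1 = 3*4 + 1 = 13, q_1 = 3*1 + 0 = 3.
  i=2: a_2=1, p_2 = 1*13 + 4 = 17, q_2 = 1*3 + 1 = 4.
  i=3: a_3=4, p_3 = 4*17 + 13 = 81, q_3 = 4*4 + 3 = 19.

4/1, 13/3, 17/4, 81/19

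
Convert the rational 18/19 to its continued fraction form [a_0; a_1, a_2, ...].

[0; 1, 18]

Run the Euclidean algorithm on 18 and 19; the successive quotients are the partial quotients a_0, a_1, ... (each step inverts the fractional part left over by the previous one):
  18 = 0*19 + 18, so a_0 = 0.
  19 = 1*18 + 1, so a_1 = 1.
  18 = 18*1 + 0, so a_2 = 18.
The remainder reaches 0 after 3 divisions, so the expansion has 3 partial quotients, read off in order.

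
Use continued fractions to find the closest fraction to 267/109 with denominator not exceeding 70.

Expand x = 267/109 as a continued fraction with the Euclidean algorithm:
  267 = 2*109 + 49, so a_0 = 2.
  109 = 2*49 + 11, so a_1 = 2.
  49 = 4*11 + 5, so a_2 = 4.
  11 = 2*5 + 1, so a_3 = 2.
  5 = 5*1 + 0, so a_4 = 5.
so x = [2; 2, 4, 2, 5].
Convergents (p_i = a_i*p_{i-1} + p_{i-2}, q_i = a_i*q_{i-1} + q_{i-2} with p_{-2}=0, p_{-1}=1, q_{-2}=1, q_{-1}=0), until the denominator exceeds 70:
  i=0: a_0=2, p_0 = 2*1 + 0 = 2, q_0 = 2*0 + 1 = 1.
  i=1: a_1=2, p_1 = 2*2 + 1 = 5, q_1 = 2*1 + 0 = 2.
  i=2: a_2=4, p_2 = 4*5 + 2 = 22, q_2 = 4*2 + 1 = 9.
  i=3: a_3=2, p_3 = 2*22 + 5 = 49, q_3 = 2*9 + 2 = 20.
  i=4: a_4=5, p_4 = 5*49 + 22 = 267, q_4 = 5*20 + 9 = 109.
q_4 = 109 > 70, so the last convergent with denominator <= 70 is p_3/q_3 = 49/20.
The closest fraction with denominator <= 70 is either p_3/q_3 or the intermediate fraction (k*p_3 + p_2)/(k*q_3 + q_2) with the largest k >= 1 whose denominator stays <= 70; these approach x as k grows, and every other convergent or intermediate fraction in range is farther away.
Largest k: floor((70 - q_2)/q_3) = floor((70 - 9)/20) = 3.
That gives (3*49 + 22)/(3*20 + 9) = 169/69.
Compare the errors: |x - 49/20| = |267*20 - 49*109|/(109*20) = 1/2180, and |x - 169/69| = |267*69 - 169*109|/(109*69) = 2/7521.
Cross-multiplying, 2*2180 = 4360 < 7521 = 1*7521, so 2/7521 is smaller: the intermediate fraction 169/69 is closer to x than 49/20.

169/69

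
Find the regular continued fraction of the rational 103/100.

Run the Euclidean algorithm on 103 and 100; the successive quotients are the partial quotients a_0, a_1, ... (each step inverts the fractional part left over by the previous one):
  103 = 1*100 + 3, so a_0 = 1.
  100 = 33*3 + 1, so a_1 = 33.
  3 = 3*1 + 0, so a_2 = 3.
The remainder reaches 0 after 3 divisions, so the expansion has 3 partial quotients, read off in order.

[1; 33, 3]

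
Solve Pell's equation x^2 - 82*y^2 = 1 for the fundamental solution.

(x, y) = (163, 18)

First expand sqrt(82) as a continued fraction. With x_i = (sqrt(82) + m_i)/d_i and (m_0, d_0) = (0, 1): a_0 = floor(sqrt(82)) = 9, since 9^2 = 81 <= 82 < 100 = 10^2.
Iterate m_{i+1} = d_i*a_i - m_i, d_{i+1} = (82 - m_{i+1}^2)/d_i, a_{i+1} = floor((a_0 + m_{i+1})/d_{i+1}):
  m_1 = 1*9 - 0 = 9, d_1 = (82 - 9^2)/1 = 1/1 = 1, a_1 = floor((9 + 9)/1) = 18.
  m_2 = 1*18 - 9 = 9, d_2 = (82 - 9^2)/1 = 1/1 = 1: (m_2, d_2) = (m_1, d_1) = (9, 1), so from here the quotient a_1 repeats; the period length is 1.
So sqrt(82) = [9; (18)] with period length k = 1.
k is odd, so (p_{k-1}, q_{k-1}) only solves x^2 - 82y^2 = -1 and the fundamental solution of x^2 - 82y^2 = 1 is (p_{2k-1}, q_{2k-1}) = (p_1, q_1); compute convergents through index 1, running through the period twice.
Convergents (p_i = a_i*p_{i-1} + p_{i-2}, q_i = a_i*q_{i-1} + q_{i-2} with p_{-2}=0, p_{-1}=1, q_{-2}=1, q_{-1}=0):
  i=0: a_0=9, p_0 = 9*1 + 0 = 9, q_0 = 9*0 + 1 = 1.
  i=1: a_1=18, p_1 = 18*9 + 1 = 163, q_1 = 18*1 + 0 = 18.
Indeed p_0^2 - 82*q_0^2 = 81 - 82 = -1, not +1.
Check: 163^2 - 82*18^2 = 26569 - 26568 = 1, so (x, y) = (163, 18) solves the equation, and by the theorem it is the least positive solution.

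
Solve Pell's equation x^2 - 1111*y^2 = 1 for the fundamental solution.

First expand sqrt(1111) as a continued fraction. With x_i = (sqrt(1111) + m_i)/d_i and (m_0, d_0) = (0, 1): a_0 = floor(sqrt(1111)) = 33, since 33^2 = 1089 <= 1111 < 1156 = 34^2.
Iterate m_{i+1} = d_i*a_i - m_i, d_{i+1} = (1111 - m_{i+1}^2)/d_i, a_{i+1} = floor((a_0 + m_{i+1})/d_{i+1}):
  m_1 = 1*33 - 0 = 33, d_1 = (1111 - 33^2)/1 = 22/1 = 22, a_1 = floor((33 + 33)/22) = 3.
  m_2 = 22*3 - 33 = 33, d_2 = (1111 - 33^2)/22 = 22/22 = 1, a_2 = floor((33 + 33)/1) = 66.
  m_3 = 1*66 - 33 = 33, d_3 = (1111 - 33^2)/1 = 22/1 = 22: (m_3, d_3) = (m_1, d_1) = (33, 22), so from here the quotients repeat a_1, a_2; the period length is 2.
So sqrt(1111) = [33; (3, 66)] with period length k = 2.
k is even, so the fundamental solution of x^2 - 1111y^2 = 1 is (p_{k-1}, q_{k-1}) = (p_1, q_1); compute convergents through index 1.
Convergents (p_i = a_i*p_{i-1} + p_{i-2}, q_i = a_i*q_{i-1} + q_{i-2} with p_{-2}=0, p_{-1}=1, q_{-2}=1, q_{-1}=0):
  i=0: a_0=33, p_0 = 33*1 + 0 = 33, q_0 = 33*0 + 1 = 1.
  i=1: a_1=3, p_1 = 3*33 + 1 = 100, q_1 = 3*1 + 0 = 3.
Check: 100^2 - 1111*3^2 = 10000 - 9999 = 1, so (x, y) = (100, 3) solves the equation, and by the theorem it is the least positive solution.

(x, y) = (100, 3)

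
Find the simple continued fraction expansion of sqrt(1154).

[33; (1, 32, 1, 66)]

Write x_i = (sqrt(1154) + m_i)/d_i with (m_0, d_0) = (0, 1). a_0 = floor(sqrt(1154)) = 33, since 33^2 = 1089 <= 1154 < 1156 = 34^2.
Iterate m_{i+1} = d_i*a_i - m_i, d_{i+1} = (1154 - m_{i+1}^2)/d_i, a_{i+1} = floor((a_0 + m_{i+1})/d_{i+1}):
  m_1 = 1*33 - 0 = 33, d_1 = (1154 - 33^2)/1 = 65/1 = 65, a_1 = floor((33 + 33)/65) = 1.
  m_2 = 65*1 - 33 = 32, d_2 = (1154 - 32^2)/65 = 130/65 = 2, a_2 = floor((33 + 32)/2) = 32.
  m_3 = 2*32 - 32 = 32, d_3 = (1154 - 32^2)/2 = 130/2 = 65, a_3 = floor((33 + 32)/65) = 1.
  m_4 = 65*1 - 32 = 33, d_4 = (1154 - 33^2)/65 = 65/65 = 1, a_4 = floor((33 + 33)/1) = 66.
  m_5 = 1*66 - 33 = 33, d_5 = (1154 - 33^2)/1 = 65/1 = 65: (m_5, d_5) = (m_1, d_1) = (33, 65), so from here the quotients repeat a_1, ..., a_4; the period length is 4.
Hence the expansion of sqrt(1154) is a_0 = 33 followed by the repeating block 1, 32, 1, 66 (period 4).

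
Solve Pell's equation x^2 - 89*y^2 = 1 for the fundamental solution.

(x, y) = (500001, 53000)

First expand sqrt(89) as a continued fraction. With x_i = (sqrt(89) + m_i)/d_i and (m_0, d_0) = (0, 1): a_0 = floor(sqrt(89)) = 9, since 9^2 = 81 <= 89 < 100 = 10^2.
Iterate m_{i+1} = d_i*a_i - m_i, d_{i+1} = (89 - m_{i+1}^2)/d_i, a_{i+1} = floor((a_0 + m_{i+1})/d_{i+1}):
  m_1 = 1*9 - 0 = 9, d_1 = (89 - 9^2)/1 = 8/1 = 8, a_1 = floor((9 + 9)/8) = 2.
  m_2 = 8*2 - 9 = 7, d_2 = (89 - 7^2)/8 = 40/8 = 5, a_2 = floor((9 + 7)/5) = 3.
  m_3 = 5*3 - 7 = 8, d_3 = (89 - 8^2)/5 = 25/5 = 5, a_3 = floor((9 + 8)/5) = 3.
  m_4 = 5*3 - 8 = 7, d_4 = (89 - 7^2)/5 = 40/5 = 8, a_4 = floor((9 + 7)/8) = 2.
  m_5 = 8*2 - 7 = 9, d_5 = (89 - 9^2)/8 = 8/8 = 1, a_5 = floor((9 + 9)/1) = 18.
  m_6 = 1*18 - 9 = 9, d_6 = (89 - 9^2)/1 = 8/1 = 8: (m_6, d_6) = (m_1, d_1) = (9, 8), so from here the quotients repeat a_1, ..., a_5; the period length is 5.
So sqrt(89) = [9; (2, 3, 3, 2, 18)] with period length k = 5.
k is odd, so (p_{k-1}, q_{k-1}) only solves x^2 - 89y^2 = -1 and the fundamental solution of x^2 - 89y^2 = 1 is (p_{2k-1}, q_{2k-1}) = (p_9, q_9); compute convergents through index 9, running through the period twice.
Convergents (p_i = a_i*p_{i-1} + p_{i-2}, q_i = a_i*q_{i-1} + q_{i-2} with p_{-2}=0, p_{-1}=1, q_{-2}=1, q_{-1}=0):
  i=0: a_0=9, p_0 = 9*1 + 0 = 9, q_0 = 9*0 + 1 = 1.
  i=1: a_1=2, p_1 = 2*9 + 1 = 19, q_1 = 2*1 + 0 = 2.
  i=2: a_2=3, p_2 = 3*19 + 9 = 66, q_2 = 3*2 + 1 = 7.
  i=3: a_3=3, p_3 = 3*66 + 19 = 217, q_3 = 3*7 + 2 = 23.
  i=4: a_4=2, p_4 = 2*217 + 66 = 500, q_4 = 2*23 + 7 = 53.
  i=5: a_5=18, p_5 = 18*500 + 217 = 9217, q_5 = 18*53 + 23 = 977.
  i=6: a_6=2, p_6 = 2*9217 + 500 = 18934, q_6 = 2*977 + 53 = 2007.
  i=7: a_7=3, p_7 = 3*18934 + 9217 = 66019, q_7 = 3*2007 + 977 = 6998.
  i=8: a_8=3, p_8 = 3*66019 + 18934 = 216991, q_8 = 3*6998 + 2007 = 23001.
  i=9: a_9=2, p_9 = 2*216991 + 66019 = 500001, q_9 = 2*23001 + 6998 = 53000.
Indeed p_4^2 - 89*q_4^2 = 250000 - 250001 = -1, not +1.
Check: 500001^2 - 89*53000^2 = 250001000001 - 250001000000 = 1, so (x, y) = (500001, 53000) solves the equation, and by the theorem it is the least positive solution.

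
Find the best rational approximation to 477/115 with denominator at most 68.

Expand x = 477/115 as a continued fraction with the Euclidean algorithm:
  477 = 4*115 + 17, so a_0 = 4.
  115 = 6*17 + 13, so a_1 = 6.
  17 = 1*13 + 4, so a_2 = 1.
  13 = 3*4 + 1, so a_3 = 3.
  4 = 4*1 + 0, so a_4 = 4.
so x = [4; 6, 1, 3, 4].
Convergents (p_i = a_i*p_{i-1} + p_{i-2}, q_i = a_i*q_{i-1} + q_{i-2} with p_{-2}=0, p_{-1}=1, q_{-2}=1, q_{-1}=0), until the denominator exceeds 68:
  i=0: a_0=4, p_0 = 4*1 + 0 = 4, q_0 = 4*0 + 1 = 1.
  i=1: a_1=6, p_1 = 6*4 + 1 = 25, q_1 = 6*1 + 0 = 6.
  i=2: a_2=1, p_2 = 1*25 + 4 = 29, q_2 = 1*6 + 1 = 7.
  i=3: a_3=3, p_3 = 3*29 + 25 = 112, q_3 = 3*7 + 6 = 27.
  i=4: a_4=4, p_4 = 4*112 + 29 = 477, q_4 = 4*27 + 7 = 115.
q_4 = 115 > 68, so the last convergent with denominator <= 68 is p_3/q_3 = 112/27.
The closest fraction with denominator <= 68 is either p_3/q_3 or the intermediate fraction (k*p_3 + p_2)/(k*q_3 + q_2) with the largest k >= 1 whose denominator stays <= 68; these approach x as k grows, and every other convergent or intermediate fraction in range is farther away.
Largest k: floor((68 - q_2)/q_3) = floor((68 - 7)/27) = 2.
That gives (2*112 + 29)/(2*27 + 7) = 253/61.
Compare the errors: |x - 112/27| = |477*27 - 112*115|/(115*27) = 1/3105, and |x - 253/61| = |477*61 - 253*115|/(115*61) = 2/7015.
Cross-multiplying, 2*3105 = 6210 < 7015 = 1*7015, so 2/7015 is smaller: the intermediate fraction 253/61 is closer to x than 112/27.

253/61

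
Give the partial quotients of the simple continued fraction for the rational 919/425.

Run the Euclidean algorithm on 919 and 425; the successive quotients are the partial quotients a_0, a_1, ... (each step inverts the fractional part left over by the previous one):
  919 = 2*425 + 69, so a_0 = 2.
  425 = 6*69 + 11, so a_1 = 6.
  69 = 6*11 + 3, so a_2 = 6.
  11 = 3*3 + 2, so a_3 = 3.
  3 = 1*2 + 1, so a_4 = 1.
  2 = 2*1 + 0, so a_5 = 2.
The remainder reaches 0 after 6 divisions, so the expansion has 6 partial quotients, read off in order.

[2; 6, 6, 3, 1, 2]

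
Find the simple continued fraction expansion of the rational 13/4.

[3; 4]

Run the Euclidean algorithm on 13 and 4; the successive quotients are the partial quotients a_0, a_1, ... (each step inverts the fractional part left over by the previous one):
  13 = 3*4 + 1, so a_0 = 3.
  4 = 4*1 + 0, so a_1 = 4.
The remainder reaches 0 after 2 divisions, so the expansion has 2 partial quotients, read off in order.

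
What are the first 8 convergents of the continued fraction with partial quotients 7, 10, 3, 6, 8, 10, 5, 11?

7/1, 71/10, 220/31, 1391/196, 11348/1599, 114871/16186, 585703/82529, 6557604/924005

Using the convergent recurrence p_i = a_i*p_{i-1} + p_{i-2}, q_i = a_i*q_{i-1} + q_{i-2} with p_{-2}=0, p_{-1}=1, q_{-2}=1, q_{-1}=0:
  i=0: a_0=7, p_0 = 7*1 + 0 = 7, q_0 = 7*0 + 1 = 1.
  i=1: a_1=10, p_1 = 10*7 + 1 = 71, q_1 = 10*1 + 0 = 10.
  i=2: a_2=3, p_2 = 3*71 + 7 = 220, q_2 = 3*10 + 1 = 31.
  i=3: a_3=6, p_3 = 6*220 + 71 = 1391, q_3 = 6*31 + 10 = 196.
  i=4: a_4=8, p_4 = 8*1391 + 220 = 11348, q_4 = 8*196 + 31 = 1599.
  i=5: a_5=10, p_5 = 10*11348 + 1391 = 114871, q_5 = 10*1599 + 196 = 16186.
  i=6: a_6=5, p_6 = 5*114871 + 11348 = 585703, q_6 = 5*16186 + 1599 = 82529.
  i=7: a_7=11, p_7 = 11*585703 + 114871 = 6557604, q_7 = 11*82529 + 16186 = 924005.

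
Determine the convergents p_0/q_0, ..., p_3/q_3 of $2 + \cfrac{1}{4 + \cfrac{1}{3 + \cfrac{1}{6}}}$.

Using the convergent recurrence p_i = a_i*p_{i-1} + p_{i-2}, q_i = a_i*q_{i-1} + q_{i-2} with p_{-2}=0, p_{-1}=1, q_{-2}=1, q_{-1}=0:
  i=0: a_0=2, p_0 = 2*1 + 0 = 2, q_0 = 2*0 + 1 = 1.
  i=1: a_1=4, p_1 = 4*2 + 1 = 9, q_1 = 4*1 + 0 = 4.
  i=2: a_2=3, p_2 = 3*9 + 2 = 29, q_2 = 3*4 + 1 = 13.
  i=3: a_3=6, p_3 = 6*29 + 9 = 183, q_3 = 6*13 + 4 = 82.

2/1, 9/4, 29/13, 183/82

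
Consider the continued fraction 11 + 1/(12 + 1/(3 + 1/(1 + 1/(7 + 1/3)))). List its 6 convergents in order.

Using the convergent recurrence p_i = a_i*p_{i-1} + p_{i-2}, q_i = a_i*q_{i-1} + q_{i-2} with p_{-2}=0, p_{-1}=1, q_{-2}=1, q_{-1}=0:
  i=0: a_0=11, p_0 = 11*1 + 0 = 11, q_0 = 11*0 + 1 = 1.
  i=1: a_1=12, p_1 = 12*11 + 1 = 133, q_1 = 12*1 + 0 = 12.
  i=2: a_2=3, p_2 = 3*133 + 11 = 410, q_2 = 3*12 + 1 = 37.
  i=3: a_3=1, p_3 = 1*410 + 133 = 543, q_3 = 1*37 + 12 = 49.
  i=4: a_4=7, p_4 = 7*543 + 410 = 4211, q_4 = 7*49 + 37 = 380.
  i=5: a_5=3, p_5 = 3*4211 + 543 = 13176, q_5 = 3*380 + 49 = 1189.

11/1, 133/12, 410/37, 543/49, 4211/380, 13176/1189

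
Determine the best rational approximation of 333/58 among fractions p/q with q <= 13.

23/4

Expand x = 333/58 as a continued fraction with the Euclidean algorithm:
  333 = 5*58 + 43, so a_0 = 5.
  58 = 1*43 + 15, so a_1 = 1.
  43 = 2*15 + 13, so a_2 = 2.
  15 = 1*13 + 2, so a_3 = 1.
  13 = 6*2 + 1, so a_4 = 6.
  2 = 2*1 + 0, so a_5 = 2.
so x = [5; 1, 2, 1, 6, 2].
Convergents (p_i = a_i*p_{i-1} + p_{i-2}, q_i = a_i*q_{i-1} + q_{i-2} with p_{-2}=0, p_{-1}=1, q_{-2}=1, q_{-1}=0), until the denominator exceeds 13:
  i=0: a_0=5, p_0 = 5*1 + 0 = 5, q_0 = 5*0 + 1 = 1.
  i=1: a_1=1, p_1 = 1*5 + 1 = 6, q_1 = 1*1 + 0 = 1.
  i=2: a_2=2, p_2 = 2*6 + 5 = 17, q_2 = 2*1 + 1 = 3.
  i=3: a_3=1, p_3 = 1*17 + 6 = 23, q_3 = 1*3 + 1 = 4.
  i=4: a_4=6, p_4 = 6*23 + 17 = 155, q_4 = 6*4 + 3 = 27.
q_4 = 27 > 13, so the last convergent with denominator <= 13 is p_3/q_3 = 23/4.
The closest fraction with denominator <= 13 is either p_3/q_3 or the intermediate fraction (k*p_3 + p_2)/(k*q_3 + q_2) with the largest k >= 1 whose denominator stays <= 13; these approach x as k grows, and every other convergent or intermediate fraction in range is farther away.
Largest k: floor((13 - q_2)/q_3) = floor((13 - 3)/4) = 2.
That gives (2*23 + 17)/(2*4 + 3) = 63/11.
Compare the errors: |x - 23/4| = |333*4 - 23*58|/(58*4) = 2/232, and |x - 63/11| = |333*11 - 63*58|/(58*11) = 9/638.
Cross-multiplying, 2*638 = 1276 < 2088 = 9*232, so 2/232 is smaller: the convergent 23/4 is closer to x than 63/11.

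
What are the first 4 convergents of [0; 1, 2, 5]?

0/1, 1/1, 2/3, 11/16

Using the convergent recurrence p_i = a_i*p_{i-1} + p_{i-2}, q_i = a_i*q_{i-1} + q_{i-2} with p_{-2}=0, p_{-1}=1, q_{-2}=1, q_{-1}=0:
  i=0: a_0=0, p_0 = 0*1 + 0 = 0, q_0 = 0*0 + 1 = 1.
  i=1: a_1=1, p_1 = 1*0 + 1 = 1, q_1 = 1*1 + 0 = 1.
  i=2: a_2=2, p_2 = 2*1 + 0 = 2, q_2 = 2*1 + 1 = 3.
  i=3: a_3=5, p_3 = 5*2 + 1 = 11, q_3 = 5*3 + 1 = 16.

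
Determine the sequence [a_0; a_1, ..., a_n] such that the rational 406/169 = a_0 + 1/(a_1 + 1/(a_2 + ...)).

[2; 2, 2, 16, 2]

Run the Euclidean algorithm on 406 and 169; the successive quotients are the partial quotients a_0, a_1, ... (each step inverts the fractional part left over by the previous one):
  406 = 2*169 + 68, so a_0 = 2.
  169 = 2*68 + 33, so a_1 = 2.
  68 = 2*33 + 2, so a_2 = 2.
  33 = 16*2 + 1, so a_3 = 16.
  2 = 2*1 + 0, so a_4 = 2.
The remainder reaches 0 after 5 divisions, so the expansion has 5 partial quotients, read off in order.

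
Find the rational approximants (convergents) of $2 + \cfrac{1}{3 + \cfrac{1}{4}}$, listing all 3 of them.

Using the convergent recurrence p_i = a_i*p_{i-1} + p_{i-2}, q_i = a_i*q_{i-1} + q_{i-2} with p_{-2}=0, p_{-1}=1, q_{-2}=1, q_{-1}=0:
  i=0: a_0=2, p_0 = 2*1 + 0 = 2, q_0 = 2*0 + 1 = 1.
  i=1: a_1=3, p_1 = 3*2 + 1 = 7, q_1 = 3*1 + 0 = 3.
  i=2: a_2=4, p_2 = 4*7 + 2 = 30, q_2 = 4*3 + 1 = 13.

2/1, 7/3, 30/13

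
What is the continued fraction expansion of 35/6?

[5; 1, 5]

Run the Euclidean algorithm on 35 and 6; the successive quotients are the partial quotients a_0, a_1, ... (each step inverts the fractional part left over by the previous one):
  35 = 5*6 + 5, so a_0 = 5.
  6 = 1*5 + 1, so a_1 = 1.
  5 = 5*1 + 0, so a_2 = 5.
The remainder reaches 0 after 3 divisions, so the expansion has 3 partial quotients, read off in order.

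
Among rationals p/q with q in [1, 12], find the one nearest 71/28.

28/11

Expand x = 71/28 as a continued fraction with the Euclidean algorithm:
  71 = 2*28 + 15, so a_0 = 2.
  28 = 1*15 + 13, so a_1 = 1.
  15 = 1*13 + 2, so a_2 = 1.
  13 = 6*2 + 1, so a_3 = 6.
  2 = 2*1 + 0, so a_4 = 2.
so x = [2; 1, 1, 6, 2].
Convergents (p_i = a_i*p_{i-1} + p_{i-2}, q_i = a_i*q_{i-1} + q_{i-2} with p_{-2}=0, p_{-1}=1, q_{-2}=1, q_{-1}=0), until the denominator exceeds 12:
  i=0: a_0=2, p_0 = 2*1 + 0 = 2, q_0 = 2*0 + 1 = 1.
  i=1: a_1=1, p_1 = 1*2 + 1 = 3, q_1 = 1*1 + 0 = 1.
  i=2: a_2=1, p_2 = 1*3 + 2 = 5, q_2 = 1*1 + 1 = 2.
  i=3: a_3=6, p_3 = 6*5 + 3 = 33, q_3 = 6*2 + 1 = 13.
q_3 = 13 > 12, so the last convergent with denominator <= 12 is p_2/q_2 = 5/2.
The closest fraction with denominator <= 12 is either p_2/q_2 or the intermediate fraction (k*p_2 + p_1)/(k*q_2 + q_1) with the largest k >= 1 whose denominator stays <= 12; these approach x as k grows, and every other convergent or intermediate fraction in range is farther away.
Largest k: floor((12 - q_1)/q_2) = floor((12 - 1)/2) = 5.
That gives (5*5 + 3)/(5*2 + 1) = 28/11.
Compare the errors: |x - 5/2| = |71*2 - 5*28|/(28*2) = 2/56, and |x - 28/11| = |71*11 - 28*28|/(28*11) = 3/308.
Cross-multiplying, 3*56 = 168 < 616 = 2*308, so 3/308 is smaller: the intermediate fraction 28/11 is closer to x than 5/2.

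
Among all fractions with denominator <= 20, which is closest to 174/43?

Expand x = 174/43 as a continued fraction with the Euclidean algorithm:
  174 = 4*43 + 2, so a_0 = 4.
  43 = 21*2 + 1, so a_1 = 21.
  2 = 2*1 + 0, so a_2 = 2.
so x = [4; 21, 2].
Convergents (p_i = a_i*p_{i-1} + p_{i-2}, q_i = a_i*q_{i-1} + q_{i-2} with p_{-2}=0, p_{-1}=1, q_{-2}=1, q_{-1}=0), until the denominator exceeds 20:
  i=0: a_0=4, p_0 = 4*1 + 0 = 4, q_0 = 4*0 + 1 = 1.
  i=1: a_1=21, p_1 = 21*4 + 1 = 85, q_1 = 21*1 + 0 = 21.
q_1 = 21 > 20, so the last convergent with denominator <= 20 is p_0/q_0 = 4/1.
The closest fraction with denominator <= 20 is either p_0/q_0 or the intermediate fraction (k*p_0 + p_{-1})/(k*q_0 + q_{-1}) with the largest k >= 1 whose denominator stays <= 20; these approach x as k grows, and every other convergent or intermediate fraction in range is farther away.
Largest k: floor((20 - q_{-1})/q_0) = floor((20 - 0)/1) = 20 (using the seeds p_{-1} = 1, q_{-1} = 0).
That gives (20*4 + 1)/(20*1 + 0) = 81/20.
Compare the errors: |x - 4/1| = |174*1 - 4*43|/(43*1) = 2/43, and |x - 81/20| = |174*20 - 81*43|/(43*20) = 3/860.
Cross-multiplying, 3*43 = 129 < 1720 = 2*860, so 3/860 is smaller: the intermediate fraction 81/20 is closer to x than 4/1.

81/20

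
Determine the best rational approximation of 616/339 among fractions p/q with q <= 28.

Expand x = 616/339 as a continued fraction with the Euclidean algorithm:
  616 = 1*339 + 277, so a_0 = 1.
  339 = 1*277 + 62, so a_1 = 1.
  277 = 4*62 + 29, so a_2 = 4.
  62 = 2*29 + 4, so a_3 = 2.
  29 = 7*4 + 1, so a_4 = 7.
  4 = 4*1 + 0, so a_5 = 4.
so x = [1; 1, 4, 2, 7, 4].
Convergents (p_i = a_i*p_{i-1} + p_{i-2}, q_i = a_i*q_{i-1} + q_{i-2} with p_{-2}=0, p_{-1}=1, q_{-2}=1, q_{-1}=0), until the denominator exceeds 28:
  i=0: a_0=1, p_0 = 1*1 + 0 = 1, q_0 = 1*0 + 1 = 1.
  i=1: a_1=1, p_1 = 1*1 + 1 = 2, q_1 = 1*1 + 0 = 1.
  i=2: a_2=4, p_2 = 4*2 + 1 = 9, q_2 = 4*1 + 1 = 5.
  i=3: a_3=2, p_3 = 2*9 + 2 = 20, q_3 = 2*5 + 1 = 11.
  i=4: a_4=7, p_4 = 7*20 + 9 = 149, q_4 = 7*11 + 5 = 82.
q_4 = 82 > 28, so the last convergent with denominator <= 28 is p_3/q_3 = 20/11.
The closest fraction with denominator <= 28 is either p_3/q_3 or the intermediate fraction (k*p_3 + p_2)/(k*q_3 + q_2) with the largest k >= 1 whose denominator stays <= 28; these approach x as k grows, and every other convergent or intermediate fraction in range is farther away.
Largest k: floor((28 - q_2)/q_3) = floor((28 - 5)/11) = 2.
That gives (2*20 + 9)/(2*11 + 5) = 49/27.
Compare the errors: |x - 20/11| = |616*11 - 20*339|/(339*11) = 4/3729, and |x - 49/27| = |616*27 - 49*339|/(339*27) = 21/9153.
Cross-multiplying, 4*9153 = 36612 < 78309 = 21*3729, so 4/3729 is smaller: the convergent 20/11 is closer to x than 49/27.

20/11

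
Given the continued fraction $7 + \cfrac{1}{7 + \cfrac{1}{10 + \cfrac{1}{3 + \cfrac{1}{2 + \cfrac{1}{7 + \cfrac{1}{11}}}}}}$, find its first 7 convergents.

Using the convergent recurrence p_i = a_i*p_{i-1} + p_{i-2}, q_i = a_i*q_{i-1} + q_{i-2} with p_{-2}=0, p_{-1}=1, q_{-2}=1, q_{-1}=0:
  i=0: a_0=7, p_0 = 7*1 + 0 = 7, q_0 = 7*0 + 1 = 1.
  i=1: a_1=7, p_1 = 7*7 + 1 = 50, q_1 = 7*1 + 0 = 7.
  i=2: a_2=10, p_2 = 10*50 + 7 = 507, q_2 = 10*7 + 1 = 71.
  i=3: a_3=3, p_3 = 3*507 + 50 = 1571, q_3 = 3*71 + 7 = 220.
  i=4: a_4=2, p_4 = 2*1571 + 507 = 3649, q_4 = 2*220 + 71 = 511.
  i=5: a_5=7, p_5 = 7*3649 + 1571 = 27114, q_5 = 7*511 + 220 = 3797.
  i=6: a_6=11, p_6 = 11*27114 + 3649 = 301903, q_6 = 11*3797 + 511 = 42278.

7/1, 50/7, 507/71, 1571/220, 3649/511, 27114/3797, 301903/42278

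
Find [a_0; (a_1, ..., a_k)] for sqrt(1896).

[43; (1, 1, 5, 3, 3, 3, 5, 1, 1, 86)]

Write x_i = (sqrt(1896) + m_i)/d_i with (m_0, d_0) = (0, 1). a_0 = floor(sqrt(1896)) = 43, since 43^2 = 1849 <= 1896 < 1936 = 44^2.
Iterate m_{i+1} = d_i*a_i - m_i, d_{i+1} = (1896 - m_{i+1}^2)/d_i, a_{i+1} = floor((a_0 + m_{i+1})/d_{i+1}):
  m_1 = 1*43 - 0 = 43, d_1 = (1896 - 43^2)/1 = 47/1 = 47, a_1 = floor((43 + 43)/47) = 1.
  m_2 = 47*1 - 43 = 4, d_2 = (1896 - 4^2)/47 = 1880/47 = 40, a_2 = floor((43 + 4)/40) = 1.
  m_3 = 40*1 - 4 = 36, d_3 = (1896 - 36^2)/40 = 600/40 = 15, a_3 = floor((43 + 36)/15) = 5.
  m_4 = 15*5 - 36 = 39, d_4 = (1896 - 39^2)/15 = 375/15 = 25, a_4 = floor((43 + 39)/25) = 3.
  m_5 = 25*3 - 39 = 36, d_5 = (1896 - 36^2)/25 = 600/25 = 24, a_5 = floor((43 + 36)/24) = 3.
  m_6 = 24*3 - 36 = 36, d_6 = (1896 - 36^2)/24 = 600/24 = 25, a_6 = floor((43 + 36)/25) = 3.
  m_7 = 25*3 - 36 = 39, d_7 = (1896 - 39^2)/25 = 375/25 = 15, a_7 = floor((43 + 39)/15) = 5.
  m_8 = 15*5 - 39 = 36, d_8 = (1896 - 36^2)/15 = 600/15 = 40, a_8 = floor((43 + 36)/40) = 1.
  m_9 = 40*1 - 36 = 4, d_9 = (1896 - 4^2)/40 = 1880/40 = 47, a_9 = floor((43 + 4)/47) = 1.
  m_10 = 47*1 - 4 = 43, d_10 = (1896 - 43^2)/47 = 47/47 = 1, a_10 = floor((43 + 43)/1) = 86.
  m_11 = 1*86 - 43 = 43, d_11 = (1896 - 43^2)/1 = 47/1 = 47: (m_11, d_11) = (m_1, d_1) = (43, 47), so from here the quotients repeat a_1, ..., a_10; the period length is 10.
Hence the expansion of sqrt(1896) is a_0 = 43 followed by the repeating block 1, 1, 5, 3, 3, 3, 5, 1, 1, 86 (period 10).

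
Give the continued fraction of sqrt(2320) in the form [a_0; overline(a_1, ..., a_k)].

[48; overline(6, 96)]

Write x_i = (sqrt(2320) + m_i)/d_i with (m_0, d_0) = (0, 1). a_0 = floor(sqrt(2320)) = 48, since 48^2 = 2304 <= 2320 < 2401 = 49^2.
Iterate m_{i+1} = d_i*a_i - m_i, d_{i+1} = (2320 - m_{i+1}^2)/d_i, a_{i+1} = floor((a_0 + m_{i+1})/d_{i+1}):
  m_1 = 1*48 - 0 = 48, d_1 = (2320 - 48^2)/1 = 16/1 = 16, a_1 = floor((48 + 48)/16) = 6.
  m_2 = 16*6 - 48 = 48, d_2 = (2320 - 48^2)/16 = 16/16 = 1, a_2 = floor((48 + 48)/1) = 96.
  m_3 = 1*96 - 48 = 48, d_3 = (2320 - 48^2)/1 = 16/1 = 16: (m_3, d_3) = (m_1, d_1) = (48, 16), so from here the quotients repeat a_1, a_2; the period length is 2.
Hence the expansion of sqrt(2320) is a_0 = 48 followed by the repeating block 6, 96 (period 2).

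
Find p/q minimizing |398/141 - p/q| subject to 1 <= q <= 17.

48/17

Expand x = 398/141 as a continued fraction with the Euclidean algorithm:
  398 = 2*141 + 116, so a_0 = 2.
  141 = 1*116 + 25, so a_1 = 1.
  116 = 4*25 + 16, so a_2 = 4.
  25 = 1*16 + 9, so a_3 = 1.
  16 = 1*9 + 7, so a_4 = 1.
  9 = 1*7 + 2, so a_5 = 1.
  7 = 3*2 + 1, so a_6 = 3.
  2 = 2*1 + 0, so a_7 = 2.
so x = [2; 1, 4, 1, 1, 1, 3, 2].
Convergents (p_i = a_i*p_{i-1} + p_{i-2}, q_i = a_i*q_{i-1} + q_{i-2} with p_{-2}=0, p_{-1}=1, q_{-2}=1, q_{-1}=0), until the denominator exceeds 17:
  i=0: a_0=2, p_0 = 2*1 + 0 = 2, q_0 = 2*0 + 1 = 1.
  i=1: a_1=1, p_1 = 1*2 + 1 = 3, q_1 = 1*1 + 0 = 1.
  i=2: a_2=4, p_2 = 4*3 + 2 = 14, q_2 = 4*1 + 1 = 5.
  i=3: a_3=1, p_3 = 1*14 + 3 = 17, q_3 = 1*5 + 1 = 6.
  i=4: a_4=1, p_4 = 1*17 + 14 = 31, q_4 = 1*6 + 5 = 11.
  i=5: a_5=1, p_5 = 1*31 + 17 = 48, q_5 = 1*11 + 6 = 17.
  i=6: a_6=3, p_6 = 3*48 + 31 = 175, q_6 = 3*17 + 11 = 62.
q_6 = 62 > 17, so the last convergent with denominator <= 17 is p_5/q_5 = 48/17.
The closest fraction with denominator <= 17 is either p_5/q_5 or the intermediate fraction (k*p_5 + p_4)/(k*q_5 + q_4) with the largest k >= 1 whose denominator stays <= 17; these approach x as k grows, and every other convergent or intermediate fraction in range is farther away.
Largest k: floor((17 - q_4)/q_5) = floor((17 - 11)/17) = 0.
Since k = 0, no intermediate fraction beyond p_5/q_5 has denominator <= 17, so the convergent 48/17 is the closest (its error is |398*17 - 48*141|/(141*17) = 2/2397).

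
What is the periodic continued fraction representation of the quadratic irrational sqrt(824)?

Write x_i = (sqrt(824) + m_i)/d_i with (m_0, d_0) = (0, 1). a_0 = floor(sqrt(824)) = 28, since 28^2 = 784 <= 824 < 841 = 29^2.
Iterate m_{i+1} = d_i*a_i - m_i, d_{i+1} = (824 - m_{i+1}^2)/d_i, a_{i+1} = floor((a_0 + m_{i+1})/d_{i+1}):
  m_1 = 1*28 - 0 = 28, d_1 = (824 - 28^2)/1 = 40/1 = 40, a_1 = floor((28 + 28)/40) = 1.
  m_2 = 40*1 - 28 = 12, d_2 = (824 - 12^2)/40 = 680/40 = 17, a_2 = floor((28 + 12)/17) = 2.
  m_3 = 17*2 - 12 = 22, d_3 = (824 - 22^2)/17 = 340/17 = 20, a_3 = floor((28 + 22)/20) = 2.
  m_4 = 20*2 - 22 = 18, d_4 = (824 - 18^2)/20 = 500/20 = 25, a_4 = floor((28 + 18)/25) = 1.
  m_5 = 25*1 - 18 = 7, d_5 = (824 - 7^2)/25 = 775/25 = 31, a_5 = floor((28 + 7)/31) = 1.
  m_6 = 31*1 - 7 = 24, d_6 = (824 - 24^2)/31 = 248/31 = 8, a_6 = floor((28 + 24)/8) = 6.
  m_7 = 8*6 - 24 = 24, d_7 = (824 - 24^2)/8 = 248/8 = 31, a_7 = floor((28 + 24)/31) = 1.
  m_8 = 31*1 - 24 = 7, d_8 = (824 - 7^2)/31 = 775/31 = 25, a_8 = floor((28 + 7)/25) = 1.
  m_9 = 25*1 - 7 = 18, d_9 = (824 - 18^2)/25 = 500/25 = 20, a_9 = floor((28 + 18)/20) = 2.
  m_10 = 20*2 - 18 = 22, d_10 = (824 - 22^2)/20 = 340/20 = 17, a_10 = floor((28 + 22)/17) = 2.
  m_11 = 17*2 - 22 = 12, d_11 = (824 - 12^2)/17 = 680/17 = 40, a_11 = floor((28 + 12)/40) = 1.
  m_12 = 40*1 - 12 = 28, d_12 = (824 - 28^2)/40 = 40/40 = 1, a_12 = floor((28 + 28)/1) = 56.
  m_13 = 1*56 - 28 = 28, d_13 = (824 - 28^2)/1 = 40/1 = 40: (m_13, d_13) = (m_1, d_1) = (28, 40), so from here the quotients repeat a_1, ..., a_12; the period length is 12.
Hence the expansion of sqrt(824) is a_0 = 28 followed by the repeating block 1, 2, 2, 1, 1, 6, 1, 1, 2, 2, 1, 56 (period 12).

[28; (1, 2, 2, 1, 1, 6, 1, 1, 2, 2, 1, 56)]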